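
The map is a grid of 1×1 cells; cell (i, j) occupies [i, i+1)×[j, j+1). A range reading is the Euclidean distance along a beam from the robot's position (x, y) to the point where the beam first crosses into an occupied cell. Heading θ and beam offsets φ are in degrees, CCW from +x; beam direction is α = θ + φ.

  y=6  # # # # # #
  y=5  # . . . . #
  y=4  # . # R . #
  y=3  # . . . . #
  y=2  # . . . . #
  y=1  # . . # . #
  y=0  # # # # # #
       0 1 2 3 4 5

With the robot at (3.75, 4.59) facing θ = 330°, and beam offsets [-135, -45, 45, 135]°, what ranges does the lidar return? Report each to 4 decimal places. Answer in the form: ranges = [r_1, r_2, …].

ranges = [0.7765, 3.7166, 1.2941, 1.4597]

beam 1: φ=-135°, α=195°
  cosα=-0.9659 sinα=-0.2588 | (3,4) | tMaxX 0.7765 tMaxY 2.2796 | tΔX 1.0353 tΔY 3.8637
    t=0.7765 [x] (2,4) — stop
  → r_1 = 0.7765
beam 2: φ=-45°, α=285°
  cosα=0.2588 sinα=-0.9659 | (3,4) | tMaxX 0.9659 tMaxY 0.6108 | tΔX 3.8637 tΔY 1.0353
    t=0.6108 [y] (3,3)
    t=0.9659 [x] (4,3)
    t=1.6461 [y] (4,2)
    t=2.6814 [y] (4,1)
    t=3.7166 [y] (4,0) — stop
  → r_2 = 3.7166
beam 3: φ=45°, α=15°
  cosα=0.9659 sinα=0.2588 | (3,4) | tMaxX 0.2588 tMaxY 1.5841 | tΔX 1.0353 tΔY 3.8637
    t=0.2588 [x] (4,4)
    t=1.2941 [x] (5,4) — stop
  → r_3 = 1.2941
beam 4: φ=135°, α=105°
  cosα=-0.2588 sinα=0.9659 | (3,4) | tMaxX 2.8978 tMaxY 0.4245 | tΔX 3.8637 tΔY 1.0353
    t=0.4245 [y] (3,5)
    t=1.4597 [y] (3,6) — stop
  → r_4 = 1.4597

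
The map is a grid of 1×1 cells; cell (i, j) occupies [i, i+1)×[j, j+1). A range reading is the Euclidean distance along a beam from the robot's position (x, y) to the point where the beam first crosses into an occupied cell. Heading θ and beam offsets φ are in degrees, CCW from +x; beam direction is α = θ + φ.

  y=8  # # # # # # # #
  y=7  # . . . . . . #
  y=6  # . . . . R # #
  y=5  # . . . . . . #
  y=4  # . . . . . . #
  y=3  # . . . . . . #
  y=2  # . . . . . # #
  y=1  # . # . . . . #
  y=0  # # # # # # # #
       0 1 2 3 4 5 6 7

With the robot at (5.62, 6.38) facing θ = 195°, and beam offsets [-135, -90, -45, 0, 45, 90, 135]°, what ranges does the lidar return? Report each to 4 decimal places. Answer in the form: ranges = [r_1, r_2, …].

beam 1: φ=-135°, α=60°
  cosα=0.5000 sinα=0.8660 | (5,6) | tMaxX 0.7600 tMaxY 0.7159 | tΔX 2.0000 tΔY 1.1547
    t=0.7159 [y] (5,7)
    t=0.7600 [x] (6,7)
    t=1.8706 [y] (6,8) — stop
  → r_1 = 1.8706
beam 2: φ=-90°, α=105°
  cosα=-0.2588 sinα=0.9659 | (5,6) | tMaxX 2.3955 tMaxY 0.6419 | tΔX 3.8637 tΔY 1.0353
    t=0.6419 [y] (5,7)
    t=1.6771 [y] (5,8) — stop
  → r_2 = 1.6771
beam 3: φ=-45°, α=150°
  cosα=-0.8660 sinα=0.5000 | (5,6) | tMaxX 0.7159 tMaxY 1.2400 | tΔX 1.1547 tΔY 2.0000
    t=0.7159 [x] (4,6)
    t=1.2400 [y] (4,7)
    t=1.8706 [x] (3,7)
    t=3.0253 [x] (2,7)
    t=3.2400 [y] (2,8) — stop
  → r_3 = 3.2400
beam 4: φ=0°, α=195°
  cosα=-0.9659 sinα=-0.2588 | (5,6) | tMaxX 0.6419 tMaxY 1.4682 | tΔX 1.0353 tΔY 3.8637
    t=0.6419 [x] (4,6)
    t=1.4682 [y] (4,5)
    t=1.6771 [x] (3,5)
    t=2.7124 [x] (2,5)
    t=3.7477 [x] (1,5)
    t=4.7830 [x] (0,5) — stop
  → r_4 = 4.7830
beam 5: φ=45°, α=240°
  cosα=-0.5000 sinα=-0.8660 | (5,6) | tMaxX 1.2400 tMaxY 0.4388 | tΔX 2.0000 tΔY 1.1547
    t=0.4388 [y] (5,5)
    t=1.2400 [x] (4,5)
    t=1.5935 [y] (4,4)
    t=2.7482 [y] (4,3)
    t=3.2400 [x] (3,3)
    t=3.9029 [y] (3,2)
    t=5.0576 [y] (3,1)
    t=5.2400 [x] (2,1) — stop
  → r_5 = 5.2400
beam 6: φ=90°, α=285°
  cosα=0.2588 sinα=-0.9659 | (5,6) | tMaxX 1.4682 tMaxY 0.3934 | tΔX 3.8637 tΔY 1.0353
    t=0.3934 [y] (5,5)
    t=1.4287 [y] (5,4)
    t=1.4682 [x] (6,4)
    t=2.4640 [y] (6,3)
    t=3.4992 [y] (6,2) — stop
  → r_6 = 3.4992
beam 7: φ=135°, α=330°
  cosα=0.8660 sinα=-0.5000 | (5,6) | tMaxX 0.4388 tMaxY 0.7600 | tΔX 1.1547 tΔY 2.0000
    t=0.4388 [x] (6,6) — stop
  → r_7 = 0.4388

ranges = [1.8706, 1.6771, 3.2400, 4.7830, 5.2400, 3.4992, 0.4388]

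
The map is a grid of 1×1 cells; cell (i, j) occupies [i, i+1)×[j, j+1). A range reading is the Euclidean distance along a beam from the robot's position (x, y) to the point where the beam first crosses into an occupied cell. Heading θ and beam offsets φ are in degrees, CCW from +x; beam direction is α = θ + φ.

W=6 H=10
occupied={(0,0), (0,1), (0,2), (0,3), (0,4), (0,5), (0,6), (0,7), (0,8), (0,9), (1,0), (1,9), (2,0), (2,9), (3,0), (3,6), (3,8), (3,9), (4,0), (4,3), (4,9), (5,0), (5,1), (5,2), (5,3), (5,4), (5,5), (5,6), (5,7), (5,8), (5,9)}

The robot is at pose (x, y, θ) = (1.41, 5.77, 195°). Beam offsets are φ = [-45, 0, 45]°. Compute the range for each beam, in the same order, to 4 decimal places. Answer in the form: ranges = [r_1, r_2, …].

ranges = [0.4734, 0.4245, 0.8200]

beam 1: φ=-45°, α=150°
  dir = (cos 150°, sin 150°) = (-0.8660, 0.5000); from cell (1,5)
  next x-line at t=0.4734, next y-line at t=0.4600; Δt_x=1.1547, Δt_y=2.0000
    y: enter (1,6) at t=0.4600
    x: enter (0,6) at t=0.4734 ← occupied
  → r_1 = 0.4734
beam 2: φ=0°, α=195°
  dir = (cos 195°, sin 195°) = (-0.9659, -0.2588); from cell (1,5)
  next x-line at t=0.4245, next y-line at t=2.9751; Δt_x=1.0353, Δt_y=3.8637
    x: enter (0,5) at t=0.4245 ← occupied
  → r_2 = 0.4245
beam 3: φ=45°, α=240°
  dir = (cos 240°, sin 240°) = (-0.5000, -0.8660); from cell (1,5)
  next x-line at t=0.8200, next y-line at t=0.8891; Δt_x=2.0000, Δt_y=1.1547
    x: enter (0,5) at t=0.8200 ← occupied
  → r_3 = 0.8200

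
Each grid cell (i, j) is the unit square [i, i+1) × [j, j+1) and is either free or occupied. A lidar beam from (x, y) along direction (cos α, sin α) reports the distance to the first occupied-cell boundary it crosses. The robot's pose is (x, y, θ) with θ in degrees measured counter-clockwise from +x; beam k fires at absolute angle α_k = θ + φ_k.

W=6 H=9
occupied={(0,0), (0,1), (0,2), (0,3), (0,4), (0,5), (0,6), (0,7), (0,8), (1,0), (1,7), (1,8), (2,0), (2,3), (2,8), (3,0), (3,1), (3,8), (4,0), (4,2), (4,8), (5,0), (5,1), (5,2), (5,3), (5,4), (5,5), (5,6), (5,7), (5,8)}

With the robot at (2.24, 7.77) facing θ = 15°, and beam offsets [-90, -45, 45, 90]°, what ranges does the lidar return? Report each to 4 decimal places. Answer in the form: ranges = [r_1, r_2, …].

ranges = [5.9735, 3.1870, 0.2656, 0.2381]

beam 1: φ=-90°, α=285°
  dir = (cos 285°, sin 285°) = (0.2588, -0.9659); from cell (2,7)
  next x-line at t=2.9364, next y-line at t=0.7972; Δt_x=3.8637, Δt_y=1.0353
    y: enter (2,6) at t=0.7972
    y: enter (2,5) at t=1.8324
    y: enter (2,4) at t=2.8677
    x: enter (3,4) at t=2.9364
    y: enter (3,3) at t=3.9030
    y: enter (3,2) at t=4.9383
    y: enter (3,1) at t=5.9735 ← occupied
  → r_1 = 5.9735
beam 2: φ=-45°, α=330°
  dir = (cos 330°, sin 330°) = (0.8660, -0.5000); from cell (2,7)
  next x-line at t=0.8776, next y-line at t=1.5400; Δt_x=1.1547, Δt_y=2.0000
    x: enter (3,7) at t=0.8776
    y: enter (3,6) at t=1.5400
    x: enter (4,6) at t=2.0323
    x: enter (5,6) at t=3.1870 ← occupied
  → r_2 = 3.1870
beam 3: φ=45°, α=60°
  dir = (cos 60°, sin 60°) = (0.5000, 0.8660); from cell (2,7)
  next x-line at t=1.5200, next y-line at t=0.2656; Δt_x=2.0000, Δt_y=1.1547
    y: enter (2,8) at t=0.2656 ← occupied
  → r_3 = 0.2656
beam 4: φ=90°, α=105°
  dir = (cos 105°, sin 105°) = (-0.2588, 0.9659); from cell (2,7)
  next x-line at t=0.9273, next y-line at t=0.2381; Δt_x=3.8637, Δt_y=1.0353
    y: enter (2,8) at t=0.2381 ← occupied
  → r_4 = 0.2381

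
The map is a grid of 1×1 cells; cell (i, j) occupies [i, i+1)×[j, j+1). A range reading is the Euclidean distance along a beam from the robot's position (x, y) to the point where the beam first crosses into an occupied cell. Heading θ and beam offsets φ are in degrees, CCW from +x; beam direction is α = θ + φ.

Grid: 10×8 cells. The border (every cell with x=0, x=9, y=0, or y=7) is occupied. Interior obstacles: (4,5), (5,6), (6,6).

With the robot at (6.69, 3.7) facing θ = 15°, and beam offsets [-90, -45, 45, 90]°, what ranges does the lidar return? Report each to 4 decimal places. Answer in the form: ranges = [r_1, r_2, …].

ranges = [2.7952, 2.6674, 3.8105, 2.3811]

beam 1: φ=-90°, α=285°
  dir = (cos 285°, sin 285°) = (0.2588, -0.9659); from cell (6,3)
  next x-line at t=1.1977, next y-line at t=0.7247; Δt_x=3.8637, Δt_y=1.0353
    y: enter (6,2) at t=0.7247
    x: enter (7,2) at t=1.1977
    y: enter (7,1) at t=1.7600
    y: enter (7,0) at t=2.7952 ← occupied
  → r_1 = 2.7952
beam 2: φ=-45°, α=330°
  dir = (cos 330°, sin 330°) = (0.8660, -0.5000); from cell (6,3)
  next x-line at t=0.3580, next y-line at t=1.4000; Δt_x=1.1547, Δt_y=2.0000
    x: enter (7,3) at t=0.3580
    y: enter (7,2) at t=1.4000
    x: enter (8,2) at t=1.5127
    x: enter (9,2) at t=2.6674 ← occupied
  → r_2 = 2.6674
beam 3: φ=45°, α=60°
  dir = (cos 60°, sin 60°) = (0.5000, 0.8660); from cell (6,3)
  next x-line at t=0.6200, next y-line at t=0.3464; Δt_x=2.0000, Δt_y=1.1547
    y: enter (6,4) at t=0.3464
    x: enter (7,4) at t=0.6200
    y: enter (7,5) at t=1.5011
    x: enter (8,5) at t=2.6200
    y: enter (8,6) at t=2.6558
    y: enter (8,7) at t=3.8105 ← occupied
  → r_3 = 3.8105
beam 4: φ=90°, α=105°
  dir = (cos 105°, sin 105°) = (-0.2588, 0.9659); from cell (6,3)
  next x-line at t=2.6660, next y-line at t=0.3106; Δt_x=3.8637, Δt_y=1.0353
    y: enter (6,4) at t=0.3106
    y: enter (6,5) at t=1.3459
    y: enter (6,6) at t=2.3811 ← occupied
  → r_4 = 2.3811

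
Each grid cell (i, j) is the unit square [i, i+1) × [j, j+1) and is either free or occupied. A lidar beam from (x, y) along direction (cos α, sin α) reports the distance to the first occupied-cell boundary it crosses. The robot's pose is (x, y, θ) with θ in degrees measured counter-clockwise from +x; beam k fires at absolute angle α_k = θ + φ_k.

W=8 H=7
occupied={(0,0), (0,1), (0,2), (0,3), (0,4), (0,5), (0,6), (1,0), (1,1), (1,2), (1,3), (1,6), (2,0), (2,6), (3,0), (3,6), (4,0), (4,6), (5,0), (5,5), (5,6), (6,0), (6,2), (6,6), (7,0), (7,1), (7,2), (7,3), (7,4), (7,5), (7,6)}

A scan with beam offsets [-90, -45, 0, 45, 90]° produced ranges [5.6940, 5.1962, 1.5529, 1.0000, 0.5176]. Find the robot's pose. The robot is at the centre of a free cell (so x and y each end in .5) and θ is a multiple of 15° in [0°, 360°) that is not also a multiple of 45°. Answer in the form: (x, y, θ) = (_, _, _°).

(x, y, θ) = (6.5, 4.5, 255°)

The pose lattice has 25·16 = 400 candidates. Test each by forward raycasting.
  (4.5, 3.5, 30°): beam 1 = 2.8868 ≠ 5.6940 ✗
  (2.5, 3.5, 300°): beam 1 = 0.5774 ≠ 5.6940 ✗
  (2.5, 4.5, 285°): beam 1 = 1.5529 ≠ 5.6940 ✗
  (5.5, 3.5, 255°): beam 1 = 4.6587 ≠ 5.6940 ✗
  …
  (6.5, 4.5, 255°): r_1=5.6940, r_2=5.1962, r_3=1.5529, r_4=1.0000, r_5=0.5176 — all match ✓
Only this pose fits every beam.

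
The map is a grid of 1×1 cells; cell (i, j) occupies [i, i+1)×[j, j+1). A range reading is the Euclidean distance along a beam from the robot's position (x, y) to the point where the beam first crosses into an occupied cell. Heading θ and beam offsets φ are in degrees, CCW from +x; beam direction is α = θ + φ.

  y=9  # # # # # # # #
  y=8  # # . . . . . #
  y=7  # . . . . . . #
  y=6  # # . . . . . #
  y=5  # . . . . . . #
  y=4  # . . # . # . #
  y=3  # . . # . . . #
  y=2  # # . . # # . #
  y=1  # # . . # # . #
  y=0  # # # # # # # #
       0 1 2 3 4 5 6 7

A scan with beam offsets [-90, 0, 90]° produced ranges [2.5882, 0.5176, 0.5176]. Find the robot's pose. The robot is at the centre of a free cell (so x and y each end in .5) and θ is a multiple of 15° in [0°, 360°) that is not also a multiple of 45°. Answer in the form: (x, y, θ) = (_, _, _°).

(x, y, θ) = (6.5, 1.5, 195°)

Enumerate (i+0.5, j+0.5, θ) over the 37 free cells and 16 admissible headings. For each, cast all 3 beams and compare to the given ranges.
  (6.5, 5.5, 15°): beam 1 = 1.9319 ≠ 2.5882 ✗
  (5.5, 7.5, 60°): beam 1 = 1.7321 ≠ 2.5882 ✗
  (6.5, 6.5, 150°): beam 1 = 1.0000 ≠ 2.5882 ✗
  (2.5, 1.5, 30°): beam 1 = 0.5774 ≠ 2.5882 ✗
  …
  (6.5, 1.5, 195°): r_1=2.5882, r_2=0.5176, r_3=0.5176 — all match ✓
Unique over the lattice → pose = (6.5, 1.5, 195°).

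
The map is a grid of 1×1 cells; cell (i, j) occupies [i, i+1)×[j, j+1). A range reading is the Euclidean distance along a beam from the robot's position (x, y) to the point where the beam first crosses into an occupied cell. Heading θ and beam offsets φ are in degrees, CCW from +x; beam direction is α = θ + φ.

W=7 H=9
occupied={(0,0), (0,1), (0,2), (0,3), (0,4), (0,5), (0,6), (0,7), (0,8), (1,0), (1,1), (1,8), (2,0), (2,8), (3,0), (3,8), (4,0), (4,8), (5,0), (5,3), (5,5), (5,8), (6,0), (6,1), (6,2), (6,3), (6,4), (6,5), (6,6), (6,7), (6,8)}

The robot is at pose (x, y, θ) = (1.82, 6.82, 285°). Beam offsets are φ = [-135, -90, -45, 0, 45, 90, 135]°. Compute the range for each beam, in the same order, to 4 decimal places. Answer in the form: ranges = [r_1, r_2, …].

ranges = [0.9469, 0.8489, 1.6400, 6.0253, 4.8266, 4.3275, 1.3625]

beam 1: φ=-135°, α=150°
  direction (-0.8660, 0.5000); cell (1,6); t to first gridline: x 0.9469, y 0.3600 (then +1.1547 / +2.0000)
    (1,7) via y @ 0.3600
    (0,7) via x @ 0.9469  # hit
  → r_1 = 0.9469
beam 2: φ=-90°, α=195°
  direction (-0.9659, -0.2588); cell (1,6); t to first gridline: x 0.8489, y 3.1682 (then +1.0353 / +3.8637)
    (0,6) via x @ 0.8489  # hit
  → r_2 = 0.8489
beam 3: φ=-45°, α=240°
  direction (-0.5000, -0.8660); cell (1,6); t to first gridline: x 1.6400, y 0.9469 (then +2.0000 / +1.1547)
    (1,5) via y @ 0.9469
    (0,5) via x @ 1.6400  # hit
  → r_3 = 1.6400
beam 4: φ=0°, α=285°
  direction (0.2588, -0.9659); cell (1,6); t to first gridline: x 0.6955, y 0.8489 (then +3.8637 / +1.0353)
    (2,6) via x @ 0.6955
    (2,5) via y @ 0.8489
    (2,4) via y @ 1.8842
    (2,3) via y @ 2.9195
    (2,2) via y @ 3.9548
    (3,2) via x @ 4.5592
    (3,1) via y @ 4.9900
    (3,0) via y @ 6.0253  # hit
  → r_4 = 6.0253
beam 5: φ=45°, α=330°
  direction (0.8660, -0.5000); cell (1,6); t to first gridline: x 0.2078, y 1.6400 (then +1.1547 / +2.0000)
    (2,6) via x @ 0.2078
    (3,6) via x @ 1.3625
    (3,5) via y @ 1.6400
    (4,5) via x @ 2.5172
    (4,4) via y @ 3.6400
    (5,4) via x @ 3.6719
    (6,4) via x @ 4.8266  # hit
  → r_5 = 4.8266
beam 6: φ=90°, α=15°
  direction (0.9659, 0.2588); cell (1,6); t to first gridline: x 0.1863, y 0.6955 (then +1.0353 / +3.8637)
    (2,6) via x @ 0.1863
    (2,7) via y @ 0.6955
    (3,7) via x @ 1.2216
    (4,7) via x @ 2.2569
    (5,7) via x @ 3.2922
    (6,7) via x @ 4.3275  # hit
  → r_6 = 4.3275
beam 7: φ=135°, α=60°
  direction (0.5000, 0.8660); cell (1,6); t to first gridline: x 0.3600, y 0.2078 (then +2.0000 / +1.1547)
    (1,7) via y @ 0.2078
    (2,7) via x @ 0.3600
    (2,8) via y @ 1.3625  # hit
  → r_7 = 1.3625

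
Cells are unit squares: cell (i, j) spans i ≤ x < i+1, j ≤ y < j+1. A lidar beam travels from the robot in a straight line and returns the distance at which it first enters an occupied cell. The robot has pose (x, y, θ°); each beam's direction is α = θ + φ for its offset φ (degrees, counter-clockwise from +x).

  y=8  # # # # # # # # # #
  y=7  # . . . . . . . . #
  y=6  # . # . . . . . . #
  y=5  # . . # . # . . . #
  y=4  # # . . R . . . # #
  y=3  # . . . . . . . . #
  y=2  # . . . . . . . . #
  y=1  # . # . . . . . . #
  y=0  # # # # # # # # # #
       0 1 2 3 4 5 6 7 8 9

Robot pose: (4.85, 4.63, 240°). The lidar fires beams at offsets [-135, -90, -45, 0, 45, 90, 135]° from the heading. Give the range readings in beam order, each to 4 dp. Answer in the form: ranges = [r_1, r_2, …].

ranges = [3.4889, 0.9815, 3.9858, 3.7000, 3.7581, 4.7920, 4.2964]

beam 1: φ=-135°, α=105°
  direction (-0.2588, 0.9659); cell (4,4); t to first gridline: x 3.2841, y 0.3831 (then +3.8637 / +1.0353)
    (4,5) via y @ 0.3831
    (4,6) via y @ 1.4183
    (4,7) via y @ 2.4536
    (3,7) via x @ 3.2841
    (3,8) via y @ 3.4889  # hit
  → r_1 = 3.4889
beam 2: φ=-90°, α=150°
  direction (-0.8660, 0.5000); cell (4,4); t to first gridline: x 0.9815, y 0.7400 (then +1.1547 / +2.0000)
    (4,5) via y @ 0.7400
    (3,5) via x @ 0.9815  # hit
  → r_2 = 0.9815
beam 3: φ=-45°, α=195°
  direction (-0.9659, -0.2588); cell (4,4); t to first gridline: x 0.8800, y 2.4341 (then +1.0353 / +3.8637)
    (3,4) via x @ 0.8800
    (2,4) via x @ 1.9153
    (2,3) via y @ 2.4341
    (1,3) via x @ 2.9505
    (0,3) via x @ 3.9858  # hit
  → r_3 = 3.9858
beam 4: φ=0°, α=240°
  direction (-0.5000, -0.8660); cell (4,4); t to first gridline: x 1.7000, y 0.7275 (then +2.0000 / +1.1547)
    (4,3) via y @ 0.7275
    (3,3) via x @ 1.7000
    (3,2) via y @ 1.8822
    (3,1) via y @ 3.0369
    (2,1) via x @ 3.7000  # hit
  → r_4 = 3.7000
beam 5: φ=45°, α=285°
  direction (0.2588, -0.9659); cell (4,4); t to first gridline: x 0.5796, y 0.6522 (then +3.8637 / +1.0353)
    (5,4) via x @ 0.5796
    (5,3) via y @ 0.6522
    (5,2) via y @ 1.6875
    (5,1) via y @ 2.7228
    (5,0) via y @ 3.7581  # hit
  → r_5 = 3.7581
beam 6: φ=90°, α=330°
  direction (0.8660, -0.5000); cell (4,4); t to first gridline: x 0.1732, y 1.2600 (then +1.1547 / +2.0000)
    (5,4) via x @ 0.1732
    (5,3) via y @ 1.2600
    (6,3) via x @ 1.3279
    (7,3) via x @ 2.4826
    (7,2) via y @ 3.2600
    (8,2) via x @ 3.6373
    (9,2) via x @ 4.7920  # hit
  → r_6 = 4.7920
beam 7: φ=135°, α=15°
  direction (0.9659, 0.2588); cell (4,4); t to first gridline: x 0.1553, y 1.4296 (then +1.0353 / +3.8637)
    (5,4) via x @ 0.1553
    (6,4) via x @ 1.1906
    (6,5) via y @ 1.4296
    (7,5) via x @ 2.2258
    (8,5) via x @ 3.2611
    (9,5) via x @ 4.2964  # hit
  → r_7 = 4.2964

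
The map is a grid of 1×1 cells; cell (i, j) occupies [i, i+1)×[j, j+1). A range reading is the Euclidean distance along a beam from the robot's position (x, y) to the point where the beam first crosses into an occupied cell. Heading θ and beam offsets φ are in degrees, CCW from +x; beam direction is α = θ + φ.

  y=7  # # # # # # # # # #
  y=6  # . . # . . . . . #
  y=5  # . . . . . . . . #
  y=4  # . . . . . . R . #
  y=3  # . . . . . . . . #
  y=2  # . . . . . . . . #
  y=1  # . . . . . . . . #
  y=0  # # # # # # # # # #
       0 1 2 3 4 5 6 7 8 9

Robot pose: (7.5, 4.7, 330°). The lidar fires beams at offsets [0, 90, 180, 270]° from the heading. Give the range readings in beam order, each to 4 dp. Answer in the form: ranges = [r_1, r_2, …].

beam 1: φ=0°, α=330°
  direction (0.8660, -0.5000); cell (7,4); t to first gridline: x 0.5774, y 1.4000 (then +1.1547 / +2.0000)
    (8,4) via x @ 0.5774
    (8,3) via y @ 1.4000
    (9,3) via x @ 1.7321  # hit
  → r_1 = 1.7321
beam 2: φ=90°, α=60°
  direction (0.5000, 0.8660); cell (7,4); t to first gridline: x 1.0000, y 0.3464 (then +2.0000 / +1.1547)
    (7,5) via y @ 0.3464
    (8,5) via x @ 1.0000
    (8,6) via y @ 1.5011
    (8,7) via y @ 2.6558  # hit
  → r_2 = 2.6558
beam 3: φ=180°, α=150°
  direction (-0.8660, 0.5000); cell (7,4); t to first gridline: x 0.5774, y 0.6000 (then +1.1547 / +2.0000)
    (6,4) via x @ 0.5774
    (6,5) via y @ 0.6000
    (5,5) via x @ 1.7321
    (5,6) via y @ 2.6000
    (4,6) via x @ 2.8868
    (3,6) via x @ 4.0415  # hit
  → r_3 = 4.0415
beam 4: φ=270°, α=240°
  direction (-0.5000, -0.8660); cell (7,4); t to first gridline: x 1.0000, y 0.8083 (then +2.0000 / +1.1547)
    (7,3) via y @ 0.8083
    (6,3) via x @ 1.0000
    (6,2) via y @ 1.9630
    (5,2) via x @ 3.0000
    (5,1) via y @ 3.1177
    (5,0) via y @ 4.2724  # hit
  → r_4 = 4.2724

ranges = [1.7321, 2.6558, 4.0415, 4.2724]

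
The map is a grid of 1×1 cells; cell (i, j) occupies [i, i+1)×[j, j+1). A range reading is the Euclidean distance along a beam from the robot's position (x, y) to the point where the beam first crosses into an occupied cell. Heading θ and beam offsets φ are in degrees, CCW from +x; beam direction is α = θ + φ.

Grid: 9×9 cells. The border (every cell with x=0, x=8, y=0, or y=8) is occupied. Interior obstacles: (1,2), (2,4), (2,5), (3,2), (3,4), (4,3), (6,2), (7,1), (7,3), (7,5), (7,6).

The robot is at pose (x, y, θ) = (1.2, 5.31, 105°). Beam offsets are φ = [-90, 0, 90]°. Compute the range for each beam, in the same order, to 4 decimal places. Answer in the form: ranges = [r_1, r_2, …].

beam 1: φ=-90°, α=15°
  cosα=0.9659 sinα=0.2588 | (1,5) | tMaxX 0.8282 tMaxY 2.6660 | tΔX 1.0353 tΔY 3.8637
    t=0.8282 [x] (2,5) — stop
  → r_1 = 0.8282
beam 2: φ=0°, α=105°
  cosα=-0.2588 sinα=0.9659 | (1,5) | tMaxX 0.7727 tMaxY 0.7143 | tΔX 3.8637 tΔY 1.0353
    t=0.7143 [y] (1,6)
    t=0.7727 [x] (0,6) — stop
  → r_2 = 0.7727
beam 3: φ=90°, α=195°
  cosα=-0.9659 sinα=-0.2588 | (1,5) | tMaxX 0.2071 tMaxY 1.1977 | tΔX 1.0353 tΔY 3.8637
    t=0.2071 [x] (0,5) — stop
  → r_3 = 0.2071

ranges = [0.8282, 0.7727, 0.2071]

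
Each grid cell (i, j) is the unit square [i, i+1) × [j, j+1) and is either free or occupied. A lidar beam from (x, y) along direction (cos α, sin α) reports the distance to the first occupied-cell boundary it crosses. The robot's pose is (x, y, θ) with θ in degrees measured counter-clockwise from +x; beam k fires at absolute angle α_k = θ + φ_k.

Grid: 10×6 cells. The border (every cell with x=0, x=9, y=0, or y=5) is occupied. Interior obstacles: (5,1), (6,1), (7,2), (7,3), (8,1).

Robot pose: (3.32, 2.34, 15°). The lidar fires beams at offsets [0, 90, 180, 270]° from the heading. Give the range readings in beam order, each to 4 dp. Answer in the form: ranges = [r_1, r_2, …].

beam 1: φ=0°, α=15°
  direction (0.9659, 0.2588); cell (3,2); t to first gridline: x 0.7040, y 2.5500 (then +1.0353 / +3.8637)
    (4,2) via x @ 0.7040
    (5,2) via x @ 1.7393
    (5,3) via y @ 2.5500
    (6,3) via x @ 2.7745
    (7,3) via x @ 3.8098  # hit
  → r_1 = 3.8098
beam 2: φ=90°, α=105°
  direction (-0.2588, 0.9659); cell (3,2); t to first gridline: x 1.2364, y 0.6833 (then +3.8637 / +1.0353)
    (3,3) via y @ 0.6833
    (2,3) via x @ 1.2364
    (2,4) via y @ 1.7186
    (2,5) via y @ 2.7538  # hit
  → r_2 = 2.7538
beam 3: φ=180°, α=195°
  direction (-0.9659, -0.2588); cell (3,2); t to first gridline: x 0.3313, y 1.3137 (then +1.0353 / +3.8637)
    (2,2) via x @ 0.3313
    (2,1) via y @ 1.3137
    (1,1) via x @ 1.3666
    (0,1) via x @ 2.4018  # hit
  → r_3 = 2.4018
beam 4: φ=270°, α=285°
  direction (0.2588, -0.9659); cell (3,2); t to first gridline: x 2.6273, y 0.3520 (then +3.8637 / +1.0353)
    (3,1) via y @ 0.3520
    (3,0) via y @ 1.3873  # hit
  → r_4 = 1.3873

ranges = [3.8098, 2.7538, 2.4018, 1.3873]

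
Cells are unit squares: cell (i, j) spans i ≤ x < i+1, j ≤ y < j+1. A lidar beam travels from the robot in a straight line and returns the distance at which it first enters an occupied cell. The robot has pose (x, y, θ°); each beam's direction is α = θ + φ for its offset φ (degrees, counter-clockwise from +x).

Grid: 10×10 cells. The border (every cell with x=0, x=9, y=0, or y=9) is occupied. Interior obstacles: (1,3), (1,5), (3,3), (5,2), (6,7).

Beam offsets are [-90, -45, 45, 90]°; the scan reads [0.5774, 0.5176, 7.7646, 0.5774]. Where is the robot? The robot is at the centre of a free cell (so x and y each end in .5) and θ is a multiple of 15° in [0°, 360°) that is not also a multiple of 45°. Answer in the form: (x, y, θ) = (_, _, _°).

Enumerate (i+0.5, j+0.5, θ) over the 59 free cells and 16 admissible headings. For each, cast all 4 beams and compare to the given ranges.
  (7.5, 2.5, 285°): beam 1 = 1.5529 ≠ 0.5774 ✗
  (6.5, 1.5, 345°): beam 1 = 0.5176 ≠ 0.5774 ✗
  (2.5, 6.5, 120°): beam 1 = 5.0000 ≠ 0.5774 ✗
  (3.5, 5.5, 345°): beam 1 = 1.5529 ≠ 0.5774 ✗
  (7.5, 6.5, 300°): beam 1 = 5.0000 ≠ 0.5774 ✗
  …
  (1.5, 4.5, 330°): r_1=0.5774, r_2=0.5176, r_3=7.7646, r_4=0.5774 — all match ✓
No second candidate reproduces the full scan.

(x, y, θ) = (1.5, 4.5, 330°)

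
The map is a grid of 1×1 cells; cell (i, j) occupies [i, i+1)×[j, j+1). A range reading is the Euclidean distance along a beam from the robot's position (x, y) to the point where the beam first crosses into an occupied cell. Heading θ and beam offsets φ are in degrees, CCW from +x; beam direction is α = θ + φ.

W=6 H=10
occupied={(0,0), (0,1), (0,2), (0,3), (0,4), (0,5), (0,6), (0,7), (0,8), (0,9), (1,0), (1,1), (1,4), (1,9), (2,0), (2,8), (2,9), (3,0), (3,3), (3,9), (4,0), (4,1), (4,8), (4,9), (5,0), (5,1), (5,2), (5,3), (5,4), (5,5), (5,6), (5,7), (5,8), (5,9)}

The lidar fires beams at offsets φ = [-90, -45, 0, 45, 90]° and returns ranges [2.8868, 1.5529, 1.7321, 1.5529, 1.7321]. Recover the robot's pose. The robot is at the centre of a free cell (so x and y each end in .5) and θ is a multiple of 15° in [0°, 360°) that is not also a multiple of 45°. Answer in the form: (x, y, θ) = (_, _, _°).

(x, y, θ) = (2.5, 6.5, 150°)

Enumerate (i+0.5, j+0.5, θ) over the 26 free cells and 16 admissible headings. For each, cast all 5 beams and compare to the given ranges.
  (3.5, 4.5, 165°): beam 1 = 3.6235 ≠ 2.8868 ✗
  (2.5, 2.5, 150°): beam 1 = 1.0000 ≠ 2.8868 ✗
  (4.5, 2.5, 105°): beam 1 = 0.5176 ≠ 2.8868 ✗
  (2.5, 7.5, 195°): beam 1 = 0.5176 ≠ 2.8868 ✗
  (1.5, 8.5, 345°): beam 1 = 1.9319 ≠ 2.8868 ✗
  …
  (2.5, 6.5, 150°): r_1=2.8868, r_2=1.5529, r_3=1.7321, r_4=1.5529, r_5=1.7321 — all match ✓
No second candidate reproduces the full scan.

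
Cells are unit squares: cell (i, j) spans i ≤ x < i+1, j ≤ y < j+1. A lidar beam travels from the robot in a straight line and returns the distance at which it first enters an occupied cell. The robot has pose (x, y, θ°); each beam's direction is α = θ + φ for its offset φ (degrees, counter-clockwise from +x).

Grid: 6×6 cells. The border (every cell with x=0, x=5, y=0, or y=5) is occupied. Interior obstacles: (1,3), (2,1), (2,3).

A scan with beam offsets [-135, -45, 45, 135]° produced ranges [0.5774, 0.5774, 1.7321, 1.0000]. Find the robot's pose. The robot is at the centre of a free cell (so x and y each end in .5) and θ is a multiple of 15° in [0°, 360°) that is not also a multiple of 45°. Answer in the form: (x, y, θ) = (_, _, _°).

Candidates: 13 free-cell centres × 16 headings = 208 poses. Raycast each; keep the one whose scan matches to 4 dp.
  (1.5, 2.5, 120°): beam 1 = 3.6235 ≠ 0.5774 ✗
  (1.5, 1.5, 30°): beam 1 = 0.5176 ≠ 0.5774 ✗
  (4.5, 3.5, 330°): beam 1 = 1.5529 ≠ 0.5774 ✗
  …
  (4.5, 4.5, 165°): r_1=0.5774, r_2=0.5774, r_3=1.7321, r_4=1.0000 — all match ✓
No second candidate reproduces the full scan.

(x, y, θ) = (4.5, 4.5, 165°)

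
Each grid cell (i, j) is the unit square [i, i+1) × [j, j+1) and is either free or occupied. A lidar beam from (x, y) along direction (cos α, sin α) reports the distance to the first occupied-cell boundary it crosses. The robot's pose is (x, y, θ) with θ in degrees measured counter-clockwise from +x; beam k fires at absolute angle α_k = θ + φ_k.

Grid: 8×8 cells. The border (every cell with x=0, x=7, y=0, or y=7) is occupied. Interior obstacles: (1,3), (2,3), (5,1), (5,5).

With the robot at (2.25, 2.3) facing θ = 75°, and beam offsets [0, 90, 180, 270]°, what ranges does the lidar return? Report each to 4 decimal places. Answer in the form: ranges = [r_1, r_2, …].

ranges = [0.7247, 1.2941, 1.3459, 2.8470]

beam 1: φ=0°, α=75°
  cosα=0.2588 sinα=0.9659 | (2,2) | tMaxX 2.8978 tMaxY 0.7247 | tΔX 3.8637 tΔY 1.0353
    t=0.7247 [y] (2,3) — stop
  → r_1 = 0.7247
beam 2: φ=90°, α=165°
  cosα=-0.9659 sinα=0.2588 | (2,2) | tMaxX 0.2588 tMaxY 2.7046 | tΔX 1.0353 tΔY 3.8637
    t=0.2588 [x] (1,2)
    t=1.2941 [x] (0,2) — stop
  → r_2 = 1.2941
beam 3: φ=180°, α=255°
  cosα=-0.2588 sinα=-0.9659 | (2,2) | tMaxX 0.9659 tMaxY 0.3106 | tΔX 3.8637 tΔY 1.0353
    t=0.3106 [y] (2,1)
    t=0.9659 [x] (1,1)
    t=1.3459 [y] (1,0) — stop
  → r_3 = 1.3459
beam 4: φ=270°, α=345°
  cosα=0.9659 sinα=-0.2588 | (2,2) | tMaxX 0.7765 tMaxY 1.1591 | tΔX 1.0353 tΔY 3.8637
    t=0.7765 [x] (3,2)
    t=1.1591 [y] (3,1)
    t=1.8117 [x] (4,1)
    t=2.8470 [x] (5,1) — stop
  → r_4 = 2.8470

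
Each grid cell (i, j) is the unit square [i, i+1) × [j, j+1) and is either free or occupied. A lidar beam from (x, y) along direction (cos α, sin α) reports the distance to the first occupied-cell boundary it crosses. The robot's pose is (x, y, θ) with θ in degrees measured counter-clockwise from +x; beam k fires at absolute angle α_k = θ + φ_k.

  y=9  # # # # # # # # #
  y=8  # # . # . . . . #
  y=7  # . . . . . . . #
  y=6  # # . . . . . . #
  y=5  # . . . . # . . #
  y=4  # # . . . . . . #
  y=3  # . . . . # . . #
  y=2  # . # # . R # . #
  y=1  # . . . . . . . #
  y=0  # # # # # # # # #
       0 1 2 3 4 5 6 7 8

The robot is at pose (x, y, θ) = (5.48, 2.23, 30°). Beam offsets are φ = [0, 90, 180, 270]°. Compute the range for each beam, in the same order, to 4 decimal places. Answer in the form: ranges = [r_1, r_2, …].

beam 1: φ=0°, α=30°
  dir = (cos 30°, sin 30°) = (0.8660, 0.5000); from cell (5,2)
  next x-line at t=0.6004, next y-line at t=1.5400; Δt_x=1.1547, Δt_y=2.0000
    x: enter (6,2) at t=0.6004 ← occupied
  → r_1 = 0.6004
beam 2: φ=90°, α=120°
  dir = (cos 120°, sin 120°) = (-0.5000, 0.8660); from cell (5,2)
  next x-line at t=0.9600, next y-line at t=0.8891; Δt_x=2.0000, Δt_y=1.1547
    y: enter (5,3) at t=0.8891 ← occupied
  → r_2 = 0.8891
beam 3: φ=180°, α=210°
  dir = (cos 210°, sin 210°) = (-0.8660, -0.5000); from cell (5,2)
  next x-line at t=0.5543, next y-line at t=0.4600; Δt_x=1.1547, Δt_y=2.0000
    y: enter (5,1) at t=0.4600
    x: enter (4,1) at t=0.5543
    x: enter (3,1) at t=1.7090
    y: enter (3,0) at t=2.4600 ← occupied
  → r_3 = 2.4600
beam 4: φ=270°, α=300°
  dir = (cos 300°, sin 300°) = (0.5000, -0.8660); from cell (5,2)
  next x-line at t=1.0400, next y-line at t=0.2656; Δt_x=2.0000, Δt_y=1.1547
    y: enter (5,1) at t=0.2656
    x: enter (6,1) at t=1.0400
    y: enter (6,0) at t=1.4203 ← occupied
  → r_4 = 1.4203

ranges = [0.6004, 0.8891, 2.4600, 1.4203]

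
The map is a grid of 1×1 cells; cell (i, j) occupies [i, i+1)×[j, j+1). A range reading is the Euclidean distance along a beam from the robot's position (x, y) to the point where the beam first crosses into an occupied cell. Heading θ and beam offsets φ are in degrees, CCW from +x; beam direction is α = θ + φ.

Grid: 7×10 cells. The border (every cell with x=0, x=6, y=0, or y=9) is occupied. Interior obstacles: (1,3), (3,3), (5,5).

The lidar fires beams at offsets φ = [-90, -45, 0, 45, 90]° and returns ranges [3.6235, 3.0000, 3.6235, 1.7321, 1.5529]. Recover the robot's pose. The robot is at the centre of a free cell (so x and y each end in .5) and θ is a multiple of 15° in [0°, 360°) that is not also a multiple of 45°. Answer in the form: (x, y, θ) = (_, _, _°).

Enumerate (i+0.5, j+0.5, θ) over the 37 free cells and 16 admissible headings. For each, cast all 5 beams and compare to the given ranges.
  (2.5, 3.5, 285°): beam 1 = 0.5176 ≠ 3.6235 ✗
  (1.5, 5.5, 165°): beam 2 = 1.0000 ≠ 3.0000 ✗
  (4.5, 8.5, 60°): beam 1 = 1.7321 ≠ 3.6235 ✗
  …
  (2.5, 7.5, 15°): r_1=3.6235, r_2=3.0000, r_3=3.6235, r_4=1.7321, r_5=1.5529 — all match ✓
No second candidate reproduces the full scan.

(x, y, θ) = (2.5, 7.5, 15°)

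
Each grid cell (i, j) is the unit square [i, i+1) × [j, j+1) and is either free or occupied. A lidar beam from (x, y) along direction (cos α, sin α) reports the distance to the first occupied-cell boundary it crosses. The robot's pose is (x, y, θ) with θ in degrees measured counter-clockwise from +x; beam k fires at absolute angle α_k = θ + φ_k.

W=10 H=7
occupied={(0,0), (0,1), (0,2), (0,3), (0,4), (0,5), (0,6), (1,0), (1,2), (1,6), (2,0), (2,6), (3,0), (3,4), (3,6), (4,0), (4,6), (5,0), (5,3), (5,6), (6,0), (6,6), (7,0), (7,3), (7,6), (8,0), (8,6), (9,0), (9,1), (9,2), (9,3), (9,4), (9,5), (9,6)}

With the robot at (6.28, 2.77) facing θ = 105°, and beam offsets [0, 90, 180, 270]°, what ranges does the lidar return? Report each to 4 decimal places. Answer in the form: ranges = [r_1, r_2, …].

ranges = [1.0818, 5.4663, 1.8324, 0.8887]

beam 1: φ=0°, α=105°
  dir = (cos 105°, sin 105°) = (-0.2588, 0.9659); from cell (6,2)
  next x-line at t=1.0818, next y-line at t=0.2381; Δt_x=3.8637, Δt_y=1.0353
    y: enter (6,3) at t=0.2381
    x: enter (5,3) at t=1.0818 ← occupied
  → r_1 = 1.0818
beam 2: φ=90°, α=195°
  dir = (cos 195°, sin 195°) = (-0.9659, -0.2588); from cell (6,2)
  next x-line at t=0.2899, next y-line at t=2.9751; Δt_x=1.0353, Δt_y=3.8637
    x: enter (5,2) at t=0.2899
    x: enter (4,2) at t=1.3252
    x: enter (3,2) at t=2.3604
    y: enter (3,1) at t=2.9751
    x: enter (2,1) at t=3.3957
    x: enter (1,1) at t=4.4310
    x: enter (0,1) at t=5.4663 ← occupied
  → r_2 = 5.4663
beam 3: φ=180°, α=285°
  dir = (cos 285°, sin 285°) = (0.2588, -0.9659); from cell (6,2)
  next x-line at t=2.7819, next y-line at t=0.7972; Δt_x=3.8637, Δt_y=1.0353
    y: enter (6,1) at t=0.7972
    y: enter (6,0) at t=1.8324 ← occupied
  → r_3 = 1.8324
beam 4: φ=270°, α=15°
  dir = (cos 15°, sin 15°) = (0.9659, 0.2588); from cell (6,2)
  next x-line at t=0.7454, next y-line at t=0.8887; Δt_x=1.0353, Δt_y=3.8637
    x: enter (7,2) at t=0.7454
    y: enter (7,3) at t=0.8887 ← occupied
  → r_4 = 0.8887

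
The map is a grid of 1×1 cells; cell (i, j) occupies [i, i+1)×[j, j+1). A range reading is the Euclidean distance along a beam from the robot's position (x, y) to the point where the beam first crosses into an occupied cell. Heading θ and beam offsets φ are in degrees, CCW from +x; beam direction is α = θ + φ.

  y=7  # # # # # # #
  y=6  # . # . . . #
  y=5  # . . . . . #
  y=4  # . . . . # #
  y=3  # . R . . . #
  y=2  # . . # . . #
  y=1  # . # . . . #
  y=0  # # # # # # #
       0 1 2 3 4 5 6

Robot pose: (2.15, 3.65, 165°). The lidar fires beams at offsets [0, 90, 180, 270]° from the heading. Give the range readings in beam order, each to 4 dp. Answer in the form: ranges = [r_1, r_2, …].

beam 1: φ=0°, α=165°
  dir = (cos 165°, sin 165°) = (-0.9659, 0.2588); from cell (2,3)
  next x-line at t=0.1553, next y-line at t=1.3523; Δt_x=1.0353, Δt_y=3.8637
    x: enter (1,3) at t=0.1553
    x: enter (0,3) at t=1.1906 ← occupied
  → r_1 = 1.1906
beam 2: φ=90°, α=255°
  dir = (cos 255°, sin 255°) = (-0.2588, -0.9659); from cell (2,3)
  next x-line at t=0.5796, next y-line at t=0.6729; Δt_x=3.8637, Δt_y=1.0353
    x: enter (1,3) at t=0.5796
    y: enter (1,2) at t=0.6729
    y: enter (1,1) at t=1.7082
    y: enter (1,0) at t=2.7435 ← occupied
  → r_2 = 2.7435
beam 3: φ=180°, α=345°
  dir = (cos 345°, sin 345°) = (0.9659, -0.2588); from cell (2,3)
  next x-line at t=0.8800, next y-line at t=2.5114; Δt_x=1.0353, Δt_y=3.8637
    x: enter (3,3) at t=0.8800
    x: enter (4,3) at t=1.9153
    y: enter (4,2) at t=2.5114
    x: enter (5,2) at t=2.9505
    x: enter (6,2) at t=3.9858 ← occupied
  → r_3 = 3.9858
beam 4: φ=270°, α=75°
  dir = (cos 75°, sin 75°) = (0.2588, 0.9659); from cell (2,3)
  next x-line at t=3.2841, next y-line at t=0.3623; Δt_x=3.8637, Δt_y=1.0353
    y: enter (2,4) at t=0.3623
    y: enter (2,5) at t=1.3976
    y: enter (2,6) at t=2.4329 ← occupied
  → r_4 = 2.4329

ranges = [1.1906, 2.7435, 3.9858, 2.4329]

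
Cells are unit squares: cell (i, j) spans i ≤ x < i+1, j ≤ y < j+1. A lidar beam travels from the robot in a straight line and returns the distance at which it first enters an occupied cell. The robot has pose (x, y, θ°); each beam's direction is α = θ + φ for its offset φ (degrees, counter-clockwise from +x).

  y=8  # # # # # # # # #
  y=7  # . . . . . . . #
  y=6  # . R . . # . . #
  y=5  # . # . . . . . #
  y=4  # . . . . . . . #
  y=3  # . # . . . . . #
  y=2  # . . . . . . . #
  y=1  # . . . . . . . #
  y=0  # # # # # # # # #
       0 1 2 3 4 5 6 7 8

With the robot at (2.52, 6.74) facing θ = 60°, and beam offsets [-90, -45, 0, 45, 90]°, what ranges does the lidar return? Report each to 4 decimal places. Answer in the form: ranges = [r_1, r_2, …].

ranges = [6.3278, 4.8683, 1.4549, 1.3044, 1.7551]

beam 1: φ=-90°, α=330°
  cosα=0.8660 sinα=-0.5000 | (2,6) | tMaxX 0.5543 tMaxY 1.4800 | tΔX 1.1547 tΔY 2.0000
    t=0.5543 [x] (3,6)
    t=1.4800 [y] (3,5)
    t=1.7090 [x] (4,5)
    t=2.8637 [x] (5,5)
    t=3.4800 [y] (5,4)
    t=4.0184 [x] (6,4)
    t=5.1731 [x] (7,4)
    t=5.4800 [y] (7,3)
    t=6.3278 [x] (8,3) — stop
  → r_1 = 6.3278
beam 2: φ=-45°, α=15°
  cosα=0.9659 sinα=0.2588 | (2,6) | tMaxX 0.4969 tMaxY 1.0046 | tΔX 1.0353 tΔY 3.8637
    t=0.4969 [x] (3,6)
    t=1.0046 [y] (3,7)
    t=1.5322 [x] (4,7)
    t=2.5675 [x] (5,7)
    t=3.6028 [x] (6,7)
    t=4.6380 [x] (7,7)
    t=4.8683 [y] (7,8) — stop
  → r_2 = 4.8683
beam 3: φ=0°, α=60°
  cosα=0.5000 sinα=0.8660 | (2,6) | tMaxX 0.9600 tMaxY 0.3002 | tΔX 2.0000 tΔY 1.1547
    t=0.3002 [y] (2,7)
    t=0.9600 [x] (3,7)
    t=1.4549 [y] (3,8) — stop
  → r_3 = 1.4549
beam 4: φ=45°, α=105°
  cosα=-0.2588 sinα=0.9659 | (2,6) | tMaxX 2.0091 tMaxY 0.2692 | tΔX 3.8637 tΔY 1.0353
    t=0.2692 [y] (2,7)
    t=1.3044 [y] (2,8) — stop
  → r_4 = 1.3044
beam 5: φ=90°, α=150°
  cosα=-0.8660 sinα=0.5000 | (2,6) | tMaxX 0.6004 tMaxY 0.5200 | tΔX 1.1547 tΔY 2.0000
    t=0.5200 [y] (2,7)
    t=0.6004 [x] (1,7)
    t=1.7551 [x] (0,7) — stop
  → r_5 = 1.7551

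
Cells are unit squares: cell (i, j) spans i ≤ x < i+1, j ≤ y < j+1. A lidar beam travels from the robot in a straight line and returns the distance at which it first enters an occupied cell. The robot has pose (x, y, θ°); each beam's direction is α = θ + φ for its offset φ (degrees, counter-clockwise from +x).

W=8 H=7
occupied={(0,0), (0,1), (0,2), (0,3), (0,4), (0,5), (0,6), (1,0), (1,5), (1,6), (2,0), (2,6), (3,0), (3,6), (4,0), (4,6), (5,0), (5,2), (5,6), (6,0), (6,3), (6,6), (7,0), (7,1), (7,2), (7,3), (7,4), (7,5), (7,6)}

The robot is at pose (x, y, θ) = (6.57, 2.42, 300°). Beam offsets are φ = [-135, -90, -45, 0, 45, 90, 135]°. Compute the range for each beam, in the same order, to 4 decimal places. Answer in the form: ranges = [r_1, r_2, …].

beam 1: φ=-135°, α=165°
  d=(-0.9659,0.2588)  start (6,2)  tX=0.5901 tY=2.2409  stride 1/|dx|=1.0353 1/|dy|=3.8637
    cross x-line → (5,2), t=0.5901 (wall)
  → r_1 = 0.5901
beam 2: φ=-90°, α=210°
  d=(-0.8660,-0.5000)  start (6,2)  tX=0.6582 tY=0.8400  stride 1/|dx|=1.1547 1/|dy|=2.0000
    cross x-line → (5,2), t=0.6582 (wall)
  → r_2 = 0.6582
beam 3: φ=-45°, α=255°
  d=(-0.2588,-0.9659)  start (6,2)  tX=2.2023 tY=0.4348  stride 1/|dx|=3.8637 1/|dy|=1.0353
    cross y-line → (6,1), t=0.4348
    cross y-line → (6,0), t=1.4701 (wall)
  → r_3 = 1.4701
beam 4: φ=0°, α=300°
  d=(0.5000,-0.8660)  start (6,2)  tX=0.8600 tY=0.4850  stride 1/|dx|=2.0000 1/|dy|=1.1547
    cross y-line → (6,1), t=0.4850
    cross x-line → (7,1), t=0.8600 (wall)
  → r_4 = 0.8600
beam 5: φ=45°, α=345°
  d=(0.9659,-0.2588)  start (6,2)  tX=0.4452 tY=1.6228  stride 1/|dx|=1.0353 1/|dy|=3.8637
    cross x-line → (7,2), t=0.4452 (wall)
  → r_5 = 0.4452
beam 6: φ=90°, α=30°
  d=(0.8660,0.5000)  start (6,2)  tX=0.4965 tY=1.1600  stride 1/|dx|=1.1547 1/|dy|=2.0000
    cross x-line → (7,2), t=0.4965 (wall)
  → r_6 = 0.4965
beam 7: φ=135°, α=75°
  d=(0.2588,0.9659)  start (6,2)  tX=1.6614 tY=0.6005  stride 1/|dx|=3.8637 1/|dy|=1.0353
    cross y-line → (6,3), t=0.6005 (wall)
  → r_7 = 0.6005

ranges = [0.5901, 0.6582, 1.4701, 0.8600, 0.4452, 0.4965, 0.6005]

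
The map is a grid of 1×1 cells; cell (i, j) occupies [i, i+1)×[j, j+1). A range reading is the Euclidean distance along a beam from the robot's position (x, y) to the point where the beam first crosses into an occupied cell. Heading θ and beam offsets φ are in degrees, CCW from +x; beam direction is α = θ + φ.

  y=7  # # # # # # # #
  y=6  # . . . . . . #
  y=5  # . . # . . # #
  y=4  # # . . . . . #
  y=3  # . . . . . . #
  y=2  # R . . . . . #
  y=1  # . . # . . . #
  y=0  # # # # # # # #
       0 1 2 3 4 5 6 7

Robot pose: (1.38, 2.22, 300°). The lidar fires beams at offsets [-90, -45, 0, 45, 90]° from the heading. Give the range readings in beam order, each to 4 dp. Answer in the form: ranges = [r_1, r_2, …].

beam 1: φ=-90°, α=210°
  d=(-0.8660,-0.5000)  start (1,2)  tX=0.4388 tY=0.4400  stride 1/|dx|=1.1547 1/|dy|=2.0000
    cross x-line → (0,2), t=0.4388 (wall)
  → r_1 = 0.4388
beam 2: φ=-45°, α=255°
  d=(-0.2588,-0.9659)  start (1,2)  tX=1.4682 tY=0.2278  stride 1/|dx|=3.8637 1/|dy|=1.0353
    cross y-line → (1,1), t=0.2278
    cross y-line → (1,0), t=1.2630 (wall)
  → r_2 = 1.2630
beam 3: φ=0°, α=300°
  d=(0.5000,-0.8660)  start (1,2)  tX=1.2400 tY=0.2540  stride 1/|dx|=2.0000 1/|dy|=1.1547
    cross y-line → (1,1), t=0.2540
    cross x-line → (2,1), t=1.2400
    cross y-line → (2,0), t=1.4087 (wall)
  → r_3 = 1.4087
beam 4: φ=45°, α=345°
  d=(0.9659,-0.2588)  start (1,2)  tX=0.6419 tY=0.8500  stride 1/|dx|=1.0353 1/|dy|=3.8637
    cross x-line → (2,2), t=0.6419
    cross y-line → (2,1), t=0.8500
    cross x-line → (3,1), t=1.6771 (wall)
  → r_4 = 1.6771
beam 5: φ=90°, α=30°
  d=(0.8660,0.5000)  start (1,2)  tX=0.7159 tY=1.5600  stride 1/|dx|=1.1547 1/|dy|=2.0000
    cross x-line → (2,2), t=0.7159
    cross y-line → (2,3), t=1.5600
    cross x-line → (3,3), t=1.8706
    cross x-line → (4,3), t=3.0253
    cross y-line → (4,4), t=3.5600
    cross x-line → (5,4), t=4.1800
    cross x-line → (6,4), t=5.3347
    cross y-line → (6,5), t=5.5600 (wall)
  → r_5 = 5.5600

ranges = [0.4388, 1.2630, 1.4087, 1.6771, 5.5600]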